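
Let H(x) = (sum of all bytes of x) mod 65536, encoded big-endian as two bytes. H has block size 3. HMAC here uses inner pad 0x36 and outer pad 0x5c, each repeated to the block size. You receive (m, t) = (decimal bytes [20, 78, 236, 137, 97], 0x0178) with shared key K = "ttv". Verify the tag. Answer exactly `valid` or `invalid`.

valid

Key "ttv" = 74 74 76 is exactly B = 3 bytes: K' = 74 74 76.
K' ⊕ ipad = 42 42 40; K' ⊕ opad = 28 28 2a.
Inner hash: sum = 66+66+64+20+78+236+137+97 = 764 → 02 fc.
Outer hash (recomputed tag): sum = 40+40+42+2+252 = 376 → 01 78.
Recomputed tag = 0178; claimed = 0178 → match.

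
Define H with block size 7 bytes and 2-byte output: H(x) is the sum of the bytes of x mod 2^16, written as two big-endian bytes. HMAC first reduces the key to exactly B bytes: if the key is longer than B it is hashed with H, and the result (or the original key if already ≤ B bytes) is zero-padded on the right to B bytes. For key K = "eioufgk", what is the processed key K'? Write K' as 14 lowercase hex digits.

65696f7566676b

Key "eioufgk" = 65 69 6f 75 66 67 6b is exactly B = 7 bytes: K' = 65 69 6f 75 66 67 6b.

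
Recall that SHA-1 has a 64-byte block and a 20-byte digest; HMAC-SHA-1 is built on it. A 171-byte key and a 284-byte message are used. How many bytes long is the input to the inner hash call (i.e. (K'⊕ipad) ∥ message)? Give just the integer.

Key is 171 > 64 bytes, so it is hashed to 20 bytes then zero-padded to 64: |K'| = 64.
Inner input = (K'⊕ipad) ∥ m → 64 + 284 = 348 bytes.

348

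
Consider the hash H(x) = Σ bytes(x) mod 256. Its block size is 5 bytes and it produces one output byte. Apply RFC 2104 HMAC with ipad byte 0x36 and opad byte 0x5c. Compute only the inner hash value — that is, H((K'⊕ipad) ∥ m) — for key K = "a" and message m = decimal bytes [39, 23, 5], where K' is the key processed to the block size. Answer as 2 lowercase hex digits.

Key "a" = 61 is 1 byte ≤ B = 5; zero-pad to 5 bytes: K' = 61 00 00 00 00.
K' ⊕ ipad = 57 36 36 36 36.
Inner input = 57 36 36 36 36 ∥ 27 17 05.
Inner hash: sum = 87+54+54+54+54+39+23+5 = 370; mod 256 = 114 → 72.

72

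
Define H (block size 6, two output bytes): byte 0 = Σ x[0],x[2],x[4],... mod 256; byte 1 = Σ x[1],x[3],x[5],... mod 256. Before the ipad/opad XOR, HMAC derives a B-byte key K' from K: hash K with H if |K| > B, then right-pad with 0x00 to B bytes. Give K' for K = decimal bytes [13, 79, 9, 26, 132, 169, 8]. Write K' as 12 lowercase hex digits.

a21200000000

|K| = 7 > B = 6, so first hash the key.
H(K): even-index sum = 162 mod 256 = 162; odd-index sum = 274 mod 256 = 18 → a2 12.
Zero-pad H(K) = a2 12 to 6 bytes: K' = a2 12 00 00 00 00.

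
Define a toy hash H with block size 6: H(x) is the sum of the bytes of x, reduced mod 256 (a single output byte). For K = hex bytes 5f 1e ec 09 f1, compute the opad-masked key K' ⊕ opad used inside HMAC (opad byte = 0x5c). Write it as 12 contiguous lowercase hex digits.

Key hex bytes 5f 1e ec 09 f1 is 5 bytes ≤ B = 6; zero-pad to 6 bytes: K' = 5f 1e ec 09 f1 00.
XOR each byte with 0x5c: 5f⊕5c=03, 1e⊕5c=42, ec⊕5c=b0, 09⊕5c=55, f1⊕5c=ad, 00⊕5c=5c.

0342b055ad5c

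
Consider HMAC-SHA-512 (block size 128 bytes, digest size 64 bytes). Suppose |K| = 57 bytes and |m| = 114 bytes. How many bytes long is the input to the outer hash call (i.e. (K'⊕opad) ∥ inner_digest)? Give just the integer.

Key is 57 ≤ 128 bytes, zero-padded: |K'| = 128.
Outer input = (K'⊕opad) ∥ H(inner) → 128 + 64 = 192 bytes.

192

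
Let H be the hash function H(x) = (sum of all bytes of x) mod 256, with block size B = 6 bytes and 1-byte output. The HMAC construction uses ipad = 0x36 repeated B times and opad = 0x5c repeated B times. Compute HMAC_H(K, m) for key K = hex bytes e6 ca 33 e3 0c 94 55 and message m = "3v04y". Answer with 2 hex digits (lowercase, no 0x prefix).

d4

Key hex bytes e6 ca 33 e3 0c 94 55 is 7 bytes > B = 6, so hash it first: H(key) = bb, then zero-pad to 6 bytes: K' = bb 00 00 00 00 00.
K' ⊕ ipad = 8d 36 36 36 36 36.  K' ⊕ opad = e7 5c 5c 5c 5c 5c.
Inner input = (K'⊕ipad) ∥ m = 8d 36 36 36 36 36 ∥ 33 76 30 34 79.
Inner hash: sum = 141+54+54+54+54+54+51+118+48+52+121 = 801; mod 256 = 33 → 21.
Outer input = (K'⊕opad) ∥ inner = e7 5c 5c 5c 5c 5c ∥ 21.
Outer hash (tag): sum = 231+92+92+92+92+92+33 = 724; mod 256 = 212 → d4.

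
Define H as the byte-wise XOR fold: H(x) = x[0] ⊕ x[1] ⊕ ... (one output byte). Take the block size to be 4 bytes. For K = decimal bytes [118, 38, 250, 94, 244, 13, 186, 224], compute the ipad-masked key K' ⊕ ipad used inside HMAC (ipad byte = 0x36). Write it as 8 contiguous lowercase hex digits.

61363636

Key decimal bytes [118, 38, 250, 94, 244, 13, 186, 224] = 76 26 fa 5e f4 0d ba e0 is 8 bytes > B = 4, so hash it first: H(key) = 57, then zero-pad to 4 bytes: K' = 57 00 00 00.
XOR each byte with 0x36: 57⊕36=61, 00⊕36=36, 00⊕36=36, 00⊕36=36.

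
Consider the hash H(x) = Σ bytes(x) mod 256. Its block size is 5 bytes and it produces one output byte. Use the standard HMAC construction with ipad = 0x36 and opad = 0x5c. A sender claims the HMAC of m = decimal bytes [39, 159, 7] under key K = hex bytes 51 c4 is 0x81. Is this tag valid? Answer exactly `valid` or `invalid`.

valid

Key hex bytes 51 c4 is 2 bytes ≤ B = 5; zero-pad to 5 bytes: K' = 51 c4 00 00 00.
K' ⊕ ipad = 67 f2 36 36 36; K' ⊕ opad = 0d 98 5c 5c 5c.
Inner hash: sum = 103+242+54+54+54+39+159+7 = 712; mod 256 = 200 → c8.
Outer hash (recomputed tag): sum = 13+152+92+92+92+200 = 641; mod 256 = 129 → 81.
Recomputed tag = 81; claimed = 81 → match.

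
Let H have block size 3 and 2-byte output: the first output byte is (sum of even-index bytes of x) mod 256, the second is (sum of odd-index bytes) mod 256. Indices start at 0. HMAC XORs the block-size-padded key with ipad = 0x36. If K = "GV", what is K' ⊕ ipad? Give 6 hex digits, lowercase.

716036

Key "GV" = 47 56 is 2 bytes ≤ B = 3; zero-pad to 3 bytes: K' = 47 56 00.
XOR each byte with 0x36: 47⊕36=71, 56⊕36=60, 00⊕36=36.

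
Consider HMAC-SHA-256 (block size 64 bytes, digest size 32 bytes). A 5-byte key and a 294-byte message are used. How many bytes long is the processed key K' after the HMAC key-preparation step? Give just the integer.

Key is 5 ≤ 64 bytes, zero-padded: |K'| = 64.

64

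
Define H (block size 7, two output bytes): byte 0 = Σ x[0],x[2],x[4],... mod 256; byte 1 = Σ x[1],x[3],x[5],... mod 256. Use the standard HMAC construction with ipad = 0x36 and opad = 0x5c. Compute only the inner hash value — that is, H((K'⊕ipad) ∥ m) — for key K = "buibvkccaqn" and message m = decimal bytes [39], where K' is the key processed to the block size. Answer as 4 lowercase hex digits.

e7b3

Key "buibvkccaqn" = 62 75 69 62 76 6b 63 63 61 71 6e is 11 bytes > B = 7, so hash it first: H(key) = 73 16, then zero-pad to 7 bytes: K' = 73 16 00 00 00 00 00.
K' ⊕ ipad = 45 20 36 36 36 36 36.
Inner input = 45 20 36 36 36 36 36 ∥ 27.
Inner hash: even-index sum = 231 mod 256 = 231; odd-index sum = 179 mod 256 = 179 → e7 b3.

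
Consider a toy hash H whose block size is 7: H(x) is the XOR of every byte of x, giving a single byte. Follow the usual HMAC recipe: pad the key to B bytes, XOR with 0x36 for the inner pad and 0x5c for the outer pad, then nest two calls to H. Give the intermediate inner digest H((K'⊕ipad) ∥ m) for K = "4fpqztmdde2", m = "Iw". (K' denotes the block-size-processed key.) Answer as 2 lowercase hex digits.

Key "4fpqztmdde2" = 34 66 70 71 7a 74 6d 64 64 65 32 is 11 bytes > B = 7, so hash it first: H(key) = 67, then zero-pad to 7 bytes: K' = 67 00 00 00 00 00 00.
K' ⊕ ipad = 51 36 36 36 36 36 36.
Inner input = 51 36 36 36 36 36 36 ∥ 49 77.
Inner hash: XOR 51⊕36⊕36⊕36⊕36⊕36⊕36⊕49⊕77 = 6f.

6f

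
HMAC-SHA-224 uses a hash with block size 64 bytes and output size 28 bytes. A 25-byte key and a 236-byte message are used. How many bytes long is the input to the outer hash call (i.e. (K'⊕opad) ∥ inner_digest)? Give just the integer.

Key is 25 ≤ 64 bytes, zero-padded: |K'| = 64.
Outer input = (K'⊕opad) ∥ H(inner) → 64 + 28 = 92 bytes.

92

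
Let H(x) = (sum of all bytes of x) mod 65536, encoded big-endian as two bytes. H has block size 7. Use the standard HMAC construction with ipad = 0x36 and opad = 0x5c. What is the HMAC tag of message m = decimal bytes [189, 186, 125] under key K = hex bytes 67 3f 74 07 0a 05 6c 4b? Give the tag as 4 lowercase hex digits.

02f2

Key hex bytes 67 3f 74 07 0a 05 6c 4b is 8 bytes > B = 7, so hash it first: H(key) = 01 e7, then zero-pad to 7 bytes: K' = 01 e7 00 00 00 00 00.
K' ⊕ ipad = 37 d1 36 36 36 36 36.  K' ⊕ opad = 5d bb 5c 5c 5c 5c 5c.
Inner input = (K'⊕ipad) ∥ m = 37 d1 36 36 36 36 36 ∥ bd ba 7d.
Inner hash: sum = 55+209+54+54+54+54+54+189+186+125 = 1034 → 04 0a.
Outer input = (K'⊕opad) ∥ inner = 5d bb 5c 5c 5c 5c 5c ∥ 04 0a.
Outer hash (tag): sum = 93+187+92+92+92+92+92+4+10 = 754 → 02 f2.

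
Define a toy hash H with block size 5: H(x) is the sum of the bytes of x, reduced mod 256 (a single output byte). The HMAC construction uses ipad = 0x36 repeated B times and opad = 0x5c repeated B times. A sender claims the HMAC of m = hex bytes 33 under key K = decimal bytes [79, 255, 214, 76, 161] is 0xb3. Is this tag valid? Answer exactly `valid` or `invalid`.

Key decimal bytes [79, 255, 214, 76, 161] = 4f ff d6 4c a1 is exactly B = 5 bytes: K' = 4f ff d6 4c a1.
K' ⊕ ipad = 79 c9 e0 7a 97; K' ⊕ opad = 13 a3 8a 10 fd.
Inner hash: sum = 121+201+224+122+151+51 = 870; mod 256 = 102 → 66.
Outer hash (recomputed tag): sum = 19+163+138+16+253+102 = 691; mod 256 = 179 → b3.
Recomputed tag = b3; claimed = b3 → match.

valid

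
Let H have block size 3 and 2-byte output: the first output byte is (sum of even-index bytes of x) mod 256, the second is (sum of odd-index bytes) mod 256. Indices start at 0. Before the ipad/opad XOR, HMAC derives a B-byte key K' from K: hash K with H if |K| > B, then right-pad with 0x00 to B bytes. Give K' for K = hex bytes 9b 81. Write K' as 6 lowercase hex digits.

9b8100

Key hex bytes 9b 81 is 2 bytes ≤ B = 3; zero-pad to 3 bytes: K' = 9b 81 00.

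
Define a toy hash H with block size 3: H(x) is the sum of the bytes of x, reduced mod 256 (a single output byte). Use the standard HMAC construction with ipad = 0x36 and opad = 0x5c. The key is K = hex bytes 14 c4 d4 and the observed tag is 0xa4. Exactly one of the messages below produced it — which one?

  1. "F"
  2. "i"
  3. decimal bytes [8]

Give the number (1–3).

Key hex bytes 14 c4 d4 is exactly B = 3 bytes: K' = 14 c4 d4.
K' ⊕ ipad = 22 f2 e2; K' ⊕ opad = 48 98 88.
m1: inner = H(22 f2 e2 46) = 3c; tag = H(48 98 88 3c) = a4 ← matches
m2: inner = H(22 f2 e2 69) = 5f; tag = H(48 98 88 5f) = c7
m3: inner = H(22 f2 e2 08) = fe; tag = H(48 98 88 fe) = 66

1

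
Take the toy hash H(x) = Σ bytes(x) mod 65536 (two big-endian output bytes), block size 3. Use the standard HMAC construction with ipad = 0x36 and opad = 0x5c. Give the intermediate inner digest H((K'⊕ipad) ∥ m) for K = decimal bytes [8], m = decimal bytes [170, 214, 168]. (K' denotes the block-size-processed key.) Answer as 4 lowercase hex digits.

02d2

Key decimal bytes [8] = 08 is 1 byte ≤ B = 3; zero-pad to 3 bytes: K' = 08 00 00.
K' ⊕ ipad = 3e 36 36.
Inner input = 3e 36 36 ∥ aa d6 a8.
Inner hash: sum = 62+54+54+170+214+168 = 722 → 02 d2.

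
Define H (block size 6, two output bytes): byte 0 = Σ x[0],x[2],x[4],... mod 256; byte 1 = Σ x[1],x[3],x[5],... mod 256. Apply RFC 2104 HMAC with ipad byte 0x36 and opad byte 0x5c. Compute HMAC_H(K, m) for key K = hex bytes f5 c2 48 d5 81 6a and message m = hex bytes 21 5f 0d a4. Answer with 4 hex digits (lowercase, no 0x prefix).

c093

Key hex bytes f5 c2 48 d5 81 6a is exactly B = 6 bytes: K' = f5 c2 48 d5 81 6a.
K' ⊕ ipad = c3 f4 7e e3 b7 5c.  K' ⊕ opad = a9 9e 14 89 dd 36.
Inner input = (K'⊕ipad) ∥ m = c3 f4 7e e3 b7 5c ∥ 21 5f 0d a4.
Inner hash: even-index sum = 550 mod 256 = 38; odd-index sum = 822 mod 256 = 54 → 26 36.
Outer input = (K'⊕opad) ∥ inner = a9 9e 14 89 dd 36 ∥ 26 36.
Outer hash (tag): even-index sum = 448 mod 256 = 192; odd-index sum = 403 mod 256 = 147 → c0 93.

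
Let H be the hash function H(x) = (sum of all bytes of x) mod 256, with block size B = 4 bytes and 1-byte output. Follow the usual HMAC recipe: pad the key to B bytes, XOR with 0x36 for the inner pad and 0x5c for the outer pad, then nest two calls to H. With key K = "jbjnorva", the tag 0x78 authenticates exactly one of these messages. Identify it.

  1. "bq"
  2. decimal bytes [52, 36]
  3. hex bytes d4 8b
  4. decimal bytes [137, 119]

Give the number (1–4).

2

Key "jbjnorva" = 6a 62 6a 6e 6f 72 76 61 is 8 bytes > B = 4, so hash it first: H(key) = 5c, then zero-pad to 4 bytes: K' = 5c 00 00 00.
K' ⊕ ipad = 6a 36 36 36; K' ⊕ opad = 00 5c 5c 5c.
m1: inner = H(6a 36 36 36 62 71) = df; tag = H(00 5c 5c 5c df) = f3
m2: inner = H(6a 36 36 36 34 24) = 64; tag = H(00 5c 5c 5c 64) = 78 ← matches
m3: inner = H(6a 36 36 36 d4 8b) = 6b; tag = H(00 5c 5c 5c 6b) = 7f
m4: inner = H(6a 36 36 36 89 77) = 0c; tag = H(00 5c 5c 5c 0c) = 20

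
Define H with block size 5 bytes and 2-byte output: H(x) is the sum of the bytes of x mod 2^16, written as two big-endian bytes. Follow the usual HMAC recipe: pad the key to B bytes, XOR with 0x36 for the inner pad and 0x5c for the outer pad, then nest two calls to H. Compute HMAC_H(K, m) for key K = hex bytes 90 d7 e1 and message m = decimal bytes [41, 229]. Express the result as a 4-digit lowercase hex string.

03a7

Key hex bytes 90 d7 e1 is 3 bytes ≤ B = 5; zero-pad to 5 bytes: K' = 90 d7 e1 00 00.
K' ⊕ ipad = a6 e1 d7 36 36.  K' ⊕ opad = cc 8b bd 5c 5c.
Inner input = (K'⊕ipad) ∥ m = a6 e1 d7 36 36 ∥ 29 e5.
Inner hash: sum = 166+225+215+54+54+41+229 = 984 → 03 d8.
Outer input = (K'⊕opad) ∥ inner = cc 8b bd 5c 5c ∥ 03 d8.
Outer hash (tag): sum = 204+139+189+92+92+3+216 = 935 → 03 a7.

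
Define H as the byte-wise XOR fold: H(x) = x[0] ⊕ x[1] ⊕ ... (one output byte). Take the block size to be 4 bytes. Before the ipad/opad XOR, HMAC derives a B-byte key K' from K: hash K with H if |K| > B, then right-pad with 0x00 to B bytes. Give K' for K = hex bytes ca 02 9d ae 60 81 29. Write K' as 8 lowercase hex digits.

33000000

|K| = 7 > B = 4, so first hash the key.
H(K): XOR ca⊕02⊕9d⊕ae⊕60⊕81⊕29 = 33.
Zero-pad H(K) = 33 to 4 bytes: K' = 33 00 00 00.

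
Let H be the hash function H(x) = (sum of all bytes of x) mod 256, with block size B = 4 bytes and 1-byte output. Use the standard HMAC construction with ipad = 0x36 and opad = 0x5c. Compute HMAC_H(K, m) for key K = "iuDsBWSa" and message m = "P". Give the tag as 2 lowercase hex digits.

Key "iuDsBWSa" = 69 75 44 73 42 57 53 61 is 8 bytes > B = 4, so hash it first: H(key) = e2, then zero-pad to 4 bytes: K' = e2 00 00 00.
K' ⊕ ipad = d4 36 36 36.  K' ⊕ opad = be 5c 5c 5c.
Inner input = (K'⊕ipad) ∥ m = d4 36 36 36 ∥ 50.
Inner hash: sum = 212+54+54+54+80 = 454; mod 256 = 198 → c6.
Outer input = (K'⊕opad) ∥ inner = be 5c 5c 5c ∥ c6.
Outer hash (tag): sum = 190+92+92+92+198 = 664; mod 256 = 152 → 98.

98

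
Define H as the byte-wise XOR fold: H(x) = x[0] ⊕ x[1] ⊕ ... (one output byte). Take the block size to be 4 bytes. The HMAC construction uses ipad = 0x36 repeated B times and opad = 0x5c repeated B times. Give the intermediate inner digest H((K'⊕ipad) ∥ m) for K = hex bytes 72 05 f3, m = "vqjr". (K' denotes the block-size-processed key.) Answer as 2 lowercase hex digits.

9b

Key hex bytes 72 05 f3 is 3 bytes ≤ B = 4; zero-pad to 4 bytes: K' = 72 05 f3 00.
K' ⊕ ipad = 44 33 c5 36.
Inner input = 44 33 c5 36 ∥ 76 71 6a 72.
Inner hash: XOR 44⊕33⊕c5⊕36⊕76⊕71⊕6a⊕72 = 9b.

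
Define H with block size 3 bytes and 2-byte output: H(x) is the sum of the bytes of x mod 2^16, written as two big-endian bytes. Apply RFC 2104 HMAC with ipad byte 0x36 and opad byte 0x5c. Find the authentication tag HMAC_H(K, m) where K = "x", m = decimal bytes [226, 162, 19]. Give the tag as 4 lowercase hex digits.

012f

Key "x" = 78 is 1 byte ≤ B = 3; zero-pad to 3 bytes: K' = 78 00 00.
K' ⊕ ipad = 4e 36 36.  K' ⊕ opad = 24 5c 5c.
Inner input = (K'⊕ipad) ∥ m = 4e 36 36 ∥ e2 a2 13.
Inner hash: sum = 78+54+54+226+162+19 = 593 → 02 51.
Outer input = (K'⊕opad) ∥ inner = 24 5c 5c ∥ 02 51.
Outer hash (tag): sum = 36+92+92+2+81 = 303 → 01 2f.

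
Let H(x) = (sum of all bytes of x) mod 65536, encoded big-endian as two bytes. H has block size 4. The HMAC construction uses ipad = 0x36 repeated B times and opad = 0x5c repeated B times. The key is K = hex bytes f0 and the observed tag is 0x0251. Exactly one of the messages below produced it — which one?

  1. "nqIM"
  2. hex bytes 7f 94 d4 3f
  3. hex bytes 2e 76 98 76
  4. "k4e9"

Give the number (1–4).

2

Key hex bytes f0 is 1 byte ≤ B = 4; zero-pad to 4 bytes: K' = f0 00 00 00.
K' ⊕ ipad = c6 36 36 36; K' ⊕ opad = ac 5c 5c 5c.
m1: inner = H(c6 36 36 36 6e 71 49 4d) = 02 dd; tag = H(ac 5c 5c 5c 02 dd) = 029f
m2: inner = H(c6 36 36 36 7f 94 d4 3f) = 03 8e; tag = H(ac 5c 5c 5c 03 8e) = 0251 ← matches
m3: inner = H(c6 36 36 36 2e 76 98 76) = 03 1a; tag = H(ac 5c 5c 5c 03 1a) = 01dd
m4: inner = H(c6 36 36 36 6b 34 65 39) = 02 a5; tag = H(ac 5c 5c 5c 02 a5) = 0267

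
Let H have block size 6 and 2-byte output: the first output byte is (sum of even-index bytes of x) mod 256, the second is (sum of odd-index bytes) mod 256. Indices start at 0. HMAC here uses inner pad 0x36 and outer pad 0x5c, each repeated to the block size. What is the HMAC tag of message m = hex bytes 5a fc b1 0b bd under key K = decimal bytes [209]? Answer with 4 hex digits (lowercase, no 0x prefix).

60bd

Key decimal bytes [209] = d1 is 1 byte ≤ B = 6; zero-pad to 6 bytes: K' = d1 00 00 00 00 00.
K' ⊕ ipad = e7 36 36 36 36 36.  K' ⊕ opad = 8d 5c 5c 5c 5c 5c.
Inner input = (K'⊕ipad) ∥ m = e7 36 36 36 36 36 ∥ 5a fc b1 0b bd.
Inner hash: even-index sum = 795 mod 256 = 27; odd-index sum = 425 mod 256 = 169 → 1b a9.
Outer input = (K'⊕opad) ∥ inner = 8d 5c 5c 5c 5c 5c ∥ 1b a9.
Outer hash (tag): even-index sum = 352 mod 256 = 96; odd-index sum = 445 mod 256 = 189 → 60 bd.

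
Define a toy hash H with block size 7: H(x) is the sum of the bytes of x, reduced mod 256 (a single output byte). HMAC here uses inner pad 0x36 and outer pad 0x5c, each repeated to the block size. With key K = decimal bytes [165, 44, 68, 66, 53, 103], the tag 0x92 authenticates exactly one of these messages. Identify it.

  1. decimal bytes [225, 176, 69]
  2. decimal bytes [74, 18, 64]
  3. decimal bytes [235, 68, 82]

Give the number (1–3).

1

Key decimal bytes [165, 44, 68, 66, 53, 103] = a5 2c 44 42 35 67 is 6 bytes ≤ B = 7; zero-pad to 7 bytes: K' = a5 2c 44 42 35 67 00.
K' ⊕ ipad = 93 1a 72 74 03 51 36; K' ⊕ opad = f9 70 18 1e 69 3b 5c.
m1: inner = H(93 1a 72 74 03 51 36 e1 b0 45) = f3; tag = H(f9 70 18 1e 69 3b 5c f3) = 92 ← matches
m2: inner = H(93 1a 72 74 03 51 36 4a 12 40) = b9; tag = H(f9 70 18 1e 69 3b 5c b9) = 58
m3: inner = H(93 1a 72 74 03 51 36 eb 44 52) = 9e; tag = H(f9 70 18 1e 69 3b 5c 9e) = 3d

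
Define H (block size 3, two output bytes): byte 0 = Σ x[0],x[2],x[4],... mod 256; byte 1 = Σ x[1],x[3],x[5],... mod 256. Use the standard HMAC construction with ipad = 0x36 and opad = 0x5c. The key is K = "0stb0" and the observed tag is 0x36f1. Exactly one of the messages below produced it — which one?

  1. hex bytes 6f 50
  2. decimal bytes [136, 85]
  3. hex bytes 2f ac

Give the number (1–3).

1

Key "0stb0" = 30 73 74 62 30 is 5 bytes > B = 3, so hash it first: H(key) = d4 d5, then zero-pad to 3 bytes: K' = d4 d5 00.
K' ⊕ ipad = e2 e3 36; K' ⊕ opad = 88 89 5c.
m1: inner = H(e2 e3 36 6f 50) = 68 52; tag = H(88 89 5c 68 52) = 36f1 ← matches
m2: inner = H(e2 e3 36 88 55) = 6d 6b; tag = H(88 89 5c 6d 6b) = 4ff6
m3: inner = H(e2 e3 36 2f ac) = c4 12; tag = H(88 89 5c c4 12) = f64d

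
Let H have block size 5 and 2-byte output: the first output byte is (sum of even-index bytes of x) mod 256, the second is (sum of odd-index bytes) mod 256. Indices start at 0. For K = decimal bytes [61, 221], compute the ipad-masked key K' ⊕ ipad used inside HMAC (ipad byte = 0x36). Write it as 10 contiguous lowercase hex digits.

0beb363636

Key decimal bytes [61, 221] = 3d dd is 2 bytes ≤ B = 5; zero-pad to 5 bytes: K' = 3d dd 00 00 00.
XOR each byte with 0x36: 3d⊕36=0b, dd⊕36=eb, 00⊕36=36, 00⊕36=36, 00⊕36=36.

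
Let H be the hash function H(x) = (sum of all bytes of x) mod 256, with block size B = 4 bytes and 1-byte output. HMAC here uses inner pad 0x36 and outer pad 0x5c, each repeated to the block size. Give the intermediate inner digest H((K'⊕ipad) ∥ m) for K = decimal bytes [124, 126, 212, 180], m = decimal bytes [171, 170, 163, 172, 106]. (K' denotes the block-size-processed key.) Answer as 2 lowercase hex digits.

04

Key decimal bytes [124, 126, 212, 180] = 7c 7e d4 b4 is exactly B = 4 bytes: K' = 7c 7e d4 b4.
K' ⊕ ipad = 4a 48 e2 82.
Inner input = 4a 48 e2 82 ∥ ab aa a3 ac 6a.
Inner hash: sum = 74+72+226+130+171+170+163+172+106 = 1284; mod 256 = 4 → 04.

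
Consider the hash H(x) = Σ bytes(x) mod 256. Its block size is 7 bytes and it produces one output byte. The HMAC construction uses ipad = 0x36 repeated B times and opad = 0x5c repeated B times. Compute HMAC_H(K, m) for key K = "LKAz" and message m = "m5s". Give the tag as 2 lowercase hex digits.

Key "LKAz" = 4c 4b 41 7a is 4 bytes ≤ B = 7; zero-pad to 7 bytes: K' = 4c 4b 41 7a 00 00 00.
K' ⊕ ipad = 7a 7d 77 4c 36 36 36.  K' ⊕ opad = 10 17 1d 26 5c 5c 5c.
Inner input = (K'⊕ipad) ∥ m = 7a 7d 77 4c 36 36 36 ∥ 6d 35 73.
Inner hash: sum = 122+125+119+76+54+54+54+109+53+115 = 881; mod 256 = 113 → 71.
Outer input = (K'⊕opad) ∥ inner = 10 17 1d 26 5c 5c 5c ∥ 71.
Outer hash (tag): sum = 16+23+29+38+92+92+92+113 = 495; mod 256 = 239 → ef.

ef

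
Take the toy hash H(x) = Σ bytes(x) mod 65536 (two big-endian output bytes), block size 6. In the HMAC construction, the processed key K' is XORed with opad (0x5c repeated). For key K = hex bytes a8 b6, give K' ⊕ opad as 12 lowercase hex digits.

f4ea5c5c5c5c

Key hex bytes a8 b6 is 2 bytes ≤ B = 6; zero-pad to 6 bytes: K' = a8 b6 00 00 00 00.
XOR each byte with 0x5c: a8⊕5c=f4, b6⊕5c=ea, 00⊕5c=5c, 00⊕5c=5c, 00⊕5c=5c, 00⊕5c=5c.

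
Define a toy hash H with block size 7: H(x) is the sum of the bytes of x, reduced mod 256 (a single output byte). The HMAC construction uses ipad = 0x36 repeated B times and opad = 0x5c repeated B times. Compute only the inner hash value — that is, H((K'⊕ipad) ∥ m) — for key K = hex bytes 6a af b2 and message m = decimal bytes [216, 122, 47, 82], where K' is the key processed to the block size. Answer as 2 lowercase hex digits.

Key hex bytes 6a af b2 is 3 bytes ≤ B = 7; zero-pad to 7 bytes: K' = 6a af b2 00 00 00 00.
K' ⊕ ipad = 5c 99 84 36 36 36 36.
Inner input = 5c 99 84 36 36 36 36 ∥ d8 7a 2f 52.
Inner hash: sum = 92+153+132+54+54+54+54+216+122+47+82 = 1060; mod 256 = 36 → 24.

24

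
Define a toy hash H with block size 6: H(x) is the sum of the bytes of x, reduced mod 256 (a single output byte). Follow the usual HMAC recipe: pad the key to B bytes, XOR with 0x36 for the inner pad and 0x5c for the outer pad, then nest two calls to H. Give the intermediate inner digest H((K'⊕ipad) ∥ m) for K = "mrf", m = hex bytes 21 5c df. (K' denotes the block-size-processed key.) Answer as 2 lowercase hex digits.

ed

Key "mrf" = 6d 72 66 is 3 bytes ≤ B = 6; zero-pad to 6 bytes: K' = 6d 72 66 00 00 00.
K' ⊕ ipad = 5b 44 50 36 36 36.
Inner input = 5b 44 50 36 36 36 ∥ 21 5c df.
Inner hash: sum = 91+68+80+54+54+54+33+92+223 = 749; mod 256 = 237 → ed.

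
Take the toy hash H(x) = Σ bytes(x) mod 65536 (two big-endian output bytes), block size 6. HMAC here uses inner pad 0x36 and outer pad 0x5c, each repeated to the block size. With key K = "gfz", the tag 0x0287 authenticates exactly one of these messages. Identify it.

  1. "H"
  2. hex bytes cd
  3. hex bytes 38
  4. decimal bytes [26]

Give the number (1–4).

1

Key "gfz" = 67 66 7a is 3 bytes ≤ B = 6; zero-pad to 6 bytes: K' = 67 66 7a 00 00 00.
K' ⊕ ipad = 51 50 4c 36 36 36; K' ⊕ opad = 3b 3a 26 5c 5c 5c.
m1: inner = H(51 50 4c 36 36 36 48) = 01 d7; tag = H(3b 3a 26 5c 5c 5c 01 d7) = 0287 ← matches
m2: inner = H(51 50 4c 36 36 36 cd) = 02 5c; tag = H(3b 3a 26 5c 5c 5c 02 5c) = 020d
m3: inner = H(51 50 4c 36 36 36 38) = 01 c7; tag = H(3b 3a 26 5c 5c 5c 01 c7) = 0277
m4: inner = H(51 50 4c 36 36 36 1a) = 01 a9; tag = H(3b 3a 26 5c 5c 5c 01 a9) = 0259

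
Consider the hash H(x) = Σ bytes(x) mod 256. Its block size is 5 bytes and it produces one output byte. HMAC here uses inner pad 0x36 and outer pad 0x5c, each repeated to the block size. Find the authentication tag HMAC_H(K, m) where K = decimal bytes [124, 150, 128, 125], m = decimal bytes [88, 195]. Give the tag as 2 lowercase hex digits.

Key decimal bytes [124, 150, 128, 125] = 7c 96 80 7d is 4 bytes ≤ B = 5; zero-pad to 5 bytes: K' = 7c 96 80 7d 00.
K' ⊕ ipad = 4a a0 b6 4b 36.  K' ⊕ opad = 20 ca dc 21 5c.
Inner input = (K'⊕ipad) ∥ m = 4a a0 b6 4b 36 ∥ 58 c3.
Inner hash: sum = 74+160+182+75+54+88+195 = 828; mod 256 = 60 → 3c.
Outer input = (K'⊕opad) ∥ inner = 20 ca dc 21 5c ∥ 3c.
Outer hash (tag): sum = 32+202+220+33+92+60 = 639; mod 256 = 127 → 7f.

7f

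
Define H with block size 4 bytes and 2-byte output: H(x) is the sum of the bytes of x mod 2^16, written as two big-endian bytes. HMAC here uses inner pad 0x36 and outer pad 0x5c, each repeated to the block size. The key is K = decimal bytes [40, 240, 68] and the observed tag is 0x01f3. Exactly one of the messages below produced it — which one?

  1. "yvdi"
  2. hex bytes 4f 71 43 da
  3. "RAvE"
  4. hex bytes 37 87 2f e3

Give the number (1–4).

4

Key decimal bytes [40, 240, 68] = 28 f0 44 is 3 bytes ≤ B = 4; zero-pad to 4 bytes: K' = 28 f0 44 00.
K' ⊕ ipad = 1e c6 72 36; K' ⊕ opad = 74 ac 18 5c.
m1: inner = H(1e c6 72 36 79 76 64 69) = 03 48; tag = H(74 ac 18 5c 03 48) = 01df
m2: inner = H(1e c6 72 36 4f 71 43 da) = 03 69; tag = H(74 ac 18 5c 03 69) = 0200
m3: inner = H(1e c6 72 36 52 41 76 45) = 02 da; tag = H(74 ac 18 5c 02 da) = 0270
m4: inner = H(1e c6 72 36 37 87 2f e3) = 03 5c; tag = H(74 ac 18 5c 03 5c) = 01f3 ← matches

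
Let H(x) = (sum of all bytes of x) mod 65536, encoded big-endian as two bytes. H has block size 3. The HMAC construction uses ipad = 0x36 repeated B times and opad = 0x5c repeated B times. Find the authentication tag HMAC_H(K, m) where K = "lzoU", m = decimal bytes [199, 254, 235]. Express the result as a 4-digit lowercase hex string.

Key "lzoU" = 6c 7a 6f 55 is 4 bytes > B = 3, so hash it first: H(key) = 01 aa, then zero-pad to 3 bytes: K' = 01 aa 00.
K' ⊕ ipad = 37 9c 36.  K' ⊕ opad = 5d f6 5c.
Inner input = (K'⊕ipad) ∥ m = 37 9c 36 ∥ c7 fe eb.
Inner hash: sum = 55+156+54+199+254+235 = 953 → 03 b9.
Outer input = (K'⊕opad) ∥ inner = 5d f6 5c ∥ 03 b9.
Outer hash (tag): sum = 93+246+92+3+185 = 619 → 02 6b.

026b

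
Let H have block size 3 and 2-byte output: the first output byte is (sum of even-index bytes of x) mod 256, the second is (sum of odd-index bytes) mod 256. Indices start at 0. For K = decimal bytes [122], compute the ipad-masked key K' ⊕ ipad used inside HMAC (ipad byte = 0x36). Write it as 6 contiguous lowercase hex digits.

Key decimal bytes [122] = 7a is 1 byte ≤ B = 3; zero-pad to 3 bytes: K' = 7a 00 00.
XOR each byte with 0x36: 7a⊕36=4c, 00⊕36=36, 00⊕36=36.

4c3636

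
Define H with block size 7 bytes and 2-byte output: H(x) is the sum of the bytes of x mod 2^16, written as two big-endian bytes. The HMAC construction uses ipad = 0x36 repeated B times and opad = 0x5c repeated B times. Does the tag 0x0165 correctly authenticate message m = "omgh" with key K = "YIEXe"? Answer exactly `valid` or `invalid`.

Key "YIEXe" = 59 49 45 58 65 is 5 bytes ≤ B = 7; zero-pad to 7 bytes: K' = 59 49 45 58 65 00 00.
K' ⊕ ipad = 6f 7f 73 6e 53 36 36; K' ⊕ opad = 05 15 19 04 39 5c 5c.
Inner hash: sum = 111+127+115+110+83+54+54+111+109+103+104 = 1081 → 04 39.
Outer hash (recomputed tag): sum = 5+21+25+4+57+92+92+4+57 = 357 → 01 65.
Recomputed tag = 0165; claimed = 0165 → match.

valid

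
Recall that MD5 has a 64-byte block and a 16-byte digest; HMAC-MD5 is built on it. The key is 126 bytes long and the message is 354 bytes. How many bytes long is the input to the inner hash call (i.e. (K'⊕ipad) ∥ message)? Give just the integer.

418

Key is 126 > 64 bytes, so it is hashed to 16 bytes then zero-padded to 64: |K'| = 64.
Inner input = (K'⊕ipad) ∥ m → 64 + 354 = 418 bytes.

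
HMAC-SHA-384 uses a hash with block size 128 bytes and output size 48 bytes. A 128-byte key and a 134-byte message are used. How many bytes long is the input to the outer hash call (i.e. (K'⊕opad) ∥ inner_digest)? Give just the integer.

176

Key is 128 ≤ 128 bytes, zero-padded: |K'| = 128.
Outer input = (K'⊕opad) ∥ H(inner) → 128 + 48 = 176 bytes.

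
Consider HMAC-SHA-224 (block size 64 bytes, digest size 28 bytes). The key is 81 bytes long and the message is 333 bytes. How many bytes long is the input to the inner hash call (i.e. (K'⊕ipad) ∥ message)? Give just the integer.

397

Key is 81 > 64 bytes, so it is hashed to 28 bytes then zero-padded to 64: |K'| = 64.
Inner input = (K'⊕ipad) ∥ m → 64 + 333 = 397 bytes.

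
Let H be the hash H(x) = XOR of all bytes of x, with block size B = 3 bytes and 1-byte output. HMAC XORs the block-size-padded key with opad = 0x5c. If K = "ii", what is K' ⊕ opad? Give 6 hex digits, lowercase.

35355c

Key "ii" = 69 69 is 2 bytes ≤ B = 3; zero-pad to 3 bytes: K' = 69 69 00.
XOR each byte with 0x5c: 69⊕5c=35, 69⊕5c=35, 00⊕5c=5c.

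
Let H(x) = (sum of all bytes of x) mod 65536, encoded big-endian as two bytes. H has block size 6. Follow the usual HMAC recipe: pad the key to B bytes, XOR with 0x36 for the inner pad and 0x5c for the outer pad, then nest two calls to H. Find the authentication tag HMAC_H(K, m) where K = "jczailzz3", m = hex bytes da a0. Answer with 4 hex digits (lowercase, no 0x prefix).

02e3

Key "jczailzz3" = 6a 63 7a 61 69 6c 7a 7a 33 is 9 bytes > B = 6, so hash it first: H(key) = 03 a4, then zero-pad to 6 bytes: K' = 03 a4 00 00 00 00.
K' ⊕ ipad = 35 92 36 36 36 36.  K' ⊕ opad = 5f f8 5c 5c 5c 5c.
Inner input = (K'⊕ipad) ∥ m = 35 92 36 36 36 36 ∥ da a0.
Inner hash: sum = 53+146+54+54+54+54+218+160 = 793 → 03 19.
Outer input = (K'⊕opad) ∥ inner = 5f f8 5c 5c 5c 5c ∥ 03 19.
Outer hash (tag): sum = 95+248+92+92+92+92+3+25 = 739 → 02 e3.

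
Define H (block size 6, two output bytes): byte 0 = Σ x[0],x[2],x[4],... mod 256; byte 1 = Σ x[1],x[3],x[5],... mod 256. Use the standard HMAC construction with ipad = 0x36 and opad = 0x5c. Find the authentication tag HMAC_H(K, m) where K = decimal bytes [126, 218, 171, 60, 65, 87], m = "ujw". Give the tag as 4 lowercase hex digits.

7eb2

Key decimal bytes [126, 218, 171, 60, 65, 87] = 7e da ab 3c 41 57 is exactly B = 6 bytes: K' = 7e da ab 3c 41 57.
K' ⊕ ipad = 48 ec 9d 0a 77 61.  K' ⊕ opad = 22 86 f7 60 1d 0b.
Inner input = (K'⊕ipad) ∥ m = 48 ec 9d 0a 77 61 ∥ 75 6a 77.
Inner hash: even-index sum = 584 mod 256 = 72; odd-index sum = 449 mod 256 = 193 → 48 c1.
Outer input = (K'⊕opad) ∥ inner = 22 86 f7 60 1d 0b ∥ 48 c1.
Outer hash (tag): even-index sum = 382 mod 256 = 126; odd-index sum = 434 mod 256 = 178 → 7e b2.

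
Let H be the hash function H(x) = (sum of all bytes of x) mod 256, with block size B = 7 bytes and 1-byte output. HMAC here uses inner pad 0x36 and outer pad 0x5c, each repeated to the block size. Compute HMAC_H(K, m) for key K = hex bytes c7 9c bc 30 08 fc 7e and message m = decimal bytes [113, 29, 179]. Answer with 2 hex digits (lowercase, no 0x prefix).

79

Key hex bytes c7 9c bc 30 08 fc 7e is exactly B = 7 bytes: K' = c7 9c bc 30 08 fc 7e.
K' ⊕ ipad = f1 aa 8a 06 3e ca 48.  K' ⊕ opad = 9b c0 e0 6c 54 a0 22.
Inner input = (K'⊕ipad) ∥ m = f1 aa 8a 06 3e ca 48 ∥ 71 1d b3.
Inner hash: sum = 241+170+138+6+62+202+72+113+29+179 = 1212; mod 256 = 188 → bc.
Outer input = (K'⊕opad) ∥ inner = 9b c0 e0 6c 54 a0 22 ∥ bc.
Outer hash (tag): sum = 155+192+224+108+84+160+34+188 = 1145; mod 256 = 121 → 79.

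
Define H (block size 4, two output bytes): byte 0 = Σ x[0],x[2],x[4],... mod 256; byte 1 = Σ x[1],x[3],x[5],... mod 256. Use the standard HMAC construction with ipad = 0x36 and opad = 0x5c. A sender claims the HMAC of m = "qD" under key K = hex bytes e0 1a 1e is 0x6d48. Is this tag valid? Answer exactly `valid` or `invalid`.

Key hex bytes e0 1a 1e is 3 bytes ≤ B = 4; zero-pad to 4 bytes: K' = e0 1a 1e 00.
K' ⊕ ipad = d6 2c 28 36; K' ⊕ opad = bc 46 42 5c.
Inner hash: even-index sum = 367 mod 256 = 111; odd-index sum = 166 mod 256 = 166 → 6f a6.
Outer hash (recomputed tag): even-index sum = 365 mod 256 = 109; odd-index sum = 328 mod 256 = 72 → 6d 48.
Recomputed tag = 6d48; claimed = 6d48 → match.

valid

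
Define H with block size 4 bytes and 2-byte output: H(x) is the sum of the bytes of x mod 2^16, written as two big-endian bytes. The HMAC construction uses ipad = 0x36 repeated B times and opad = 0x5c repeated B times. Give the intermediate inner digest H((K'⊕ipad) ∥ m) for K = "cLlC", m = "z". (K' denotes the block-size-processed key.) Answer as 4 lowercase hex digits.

Key "cLlC" = 63 4c 6c 43 is exactly B = 4 bytes: K' = 63 4c 6c 43.
K' ⊕ ipad = 55 7a 5a 75.
Inner input = 55 7a 5a 75 ∥ 7a.
Inner hash: sum = 85+122+90+117+122 = 536 → 02 18.

0218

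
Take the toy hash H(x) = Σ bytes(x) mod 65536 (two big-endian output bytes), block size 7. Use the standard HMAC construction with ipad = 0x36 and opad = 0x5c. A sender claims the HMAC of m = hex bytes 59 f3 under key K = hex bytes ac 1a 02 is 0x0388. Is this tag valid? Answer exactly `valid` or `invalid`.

invalid

Key hex bytes ac 1a 02 is 3 bytes ≤ B = 7; zero-pad to 7 bytes: K' = ac 1a 02 00 00 00 00.
K' ⊕ ipad = 9a 2c 34 36 36 36 36; K' ⊕ opad = f0 46 5e 5c 5c 5c 5c.
Inner hash: sum = 154+44+52+54+54+54+54+89+243 = 798 → 03 1e.
Outer hash (recomputed tag): sum = 240+70+94+92+92+92+92+3+30 = 805 → 03 25.
Recomputed tag = 0325; claimed = 0388 → mismatch.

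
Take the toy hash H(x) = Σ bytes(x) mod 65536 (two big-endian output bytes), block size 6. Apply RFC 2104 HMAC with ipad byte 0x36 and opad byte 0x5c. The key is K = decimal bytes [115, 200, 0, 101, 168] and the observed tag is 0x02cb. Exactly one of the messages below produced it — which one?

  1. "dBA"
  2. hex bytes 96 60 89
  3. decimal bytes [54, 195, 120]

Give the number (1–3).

2

Key decimal bytes [115, 200, 0, 101, 168] = 73 c8 00 65 a8 is 5 bytes ≤ B = 6; zero-pad to 6 bytes: K' = 73 c8 00 65 a8 00.
K' ⊕ ipad = 45 fe 36 53 9e 36; K' ⊕ opad = 2f 94 5c 39 f4 5c.
m1: inner = H(45 fe 36 53 9e 36 64 42 41) = 03 87; tag = H(2f 94 5c 39 f4 5c 03 87) = 0332
m2: inner = H(45 fe 36 53 9e 36 96 60 89) = 04 1f; tag = H(2f 94 5c 39 f4 5c 04 1f) = 02cb ← matches
m3: inner = H(45 fe 36 53 9e 36 36 c3 78) = 04 11; tag = H(2f 94 5c 39 f4 5c 04 11) = 02bd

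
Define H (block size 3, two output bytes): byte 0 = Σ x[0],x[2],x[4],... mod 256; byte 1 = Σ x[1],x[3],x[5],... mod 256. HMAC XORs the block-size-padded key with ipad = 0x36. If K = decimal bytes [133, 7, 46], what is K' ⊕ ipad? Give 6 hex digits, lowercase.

b33118

Key decimal bytes [133, 7, 46] = 85 07 2e is exactly B = 3 bytes: K' = 85 07 2e.
XOR each byte with 0x36: 85⊕36=b3, 07⊕36=31, 2e⊕36=18.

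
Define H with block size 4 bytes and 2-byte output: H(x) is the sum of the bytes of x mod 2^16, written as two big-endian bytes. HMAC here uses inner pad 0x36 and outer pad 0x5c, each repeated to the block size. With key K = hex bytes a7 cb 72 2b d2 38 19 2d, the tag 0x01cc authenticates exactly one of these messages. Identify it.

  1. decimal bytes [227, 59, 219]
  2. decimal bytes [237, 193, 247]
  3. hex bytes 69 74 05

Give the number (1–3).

2

Key hex bytes a7 cb 72 2b d2 38 19 2d is 8 bytes > B = 4, so hash it first: H(key) = 03 5f, then zero-pad to 4 bytes: K' = 03 5f 00 00.
K' ⊕ ipad = 35 69 36 36; K' ⊕ opad = 5f 03 5c 5c.
m1: inner = H(35 69 36 36 e3 3b db) = 03 03; tag = H(5f 03 5c 5c 03 03) = 0120
m2: inner = H(35 69 36 36 ed c1 f7) = 03 af; tag = H(5f 03 5c 5c 03 af) = 01cc ← matches
m3: inner = H(35 69 36 36 69 74 05) = 01 ec; tag = H(5f 03 5c 5c 01 ec) = 0207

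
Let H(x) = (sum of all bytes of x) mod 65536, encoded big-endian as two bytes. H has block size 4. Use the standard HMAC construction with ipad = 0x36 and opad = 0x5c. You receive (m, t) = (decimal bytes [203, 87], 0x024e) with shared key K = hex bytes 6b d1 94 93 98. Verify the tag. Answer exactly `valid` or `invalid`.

Key hex bytes 6b d1 94 93 98 is 5 bytes > B = 4, so hash it first: H(key) = 02 fb, then zero-pad to 4 bytes: K' = 02 fb 00 00.
K' ⊕ ipad = 34 cd 36 36; K' ⊕ opad = 5e a7 5c 5c.
Inner hash: sum = 52+205+54+54+203+87 = 655 → 02 8f.
Outer hash (recomputed tag): sum = 94+167+92+92+2+143 = 590 → 02 4e.
Recomputed tag = 024e; claimed = 024e → match.

valid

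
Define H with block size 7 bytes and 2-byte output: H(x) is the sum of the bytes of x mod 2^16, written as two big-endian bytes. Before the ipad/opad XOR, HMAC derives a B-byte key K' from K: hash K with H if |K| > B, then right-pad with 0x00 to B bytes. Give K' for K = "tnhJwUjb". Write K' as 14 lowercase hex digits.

|K| = 8 > B = 7, so first hash the key.
H(K): sum = 116+110+104+74+119+85+106+98 = 812 → 03 2c.
Zero-pad H(K) = 03 2c to 7 bytes: K' = 03 2c 00 00 00 00 00.

032c0000000000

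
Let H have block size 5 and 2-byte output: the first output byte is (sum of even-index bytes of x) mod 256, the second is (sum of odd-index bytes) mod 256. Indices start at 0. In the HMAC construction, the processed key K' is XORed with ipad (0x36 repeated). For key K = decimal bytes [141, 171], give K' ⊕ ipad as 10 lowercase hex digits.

Key decimal bytes [141, 171] = 8d ab is 2 bytes ≤ B = 5; zero-pad to 5 bytes: K' = 8d ab 00 00 00.
XOR each byte with 0x36: 8d⊕36=bb, ab⊕36=9d, 00⊕36=36, 00⊕36=36, 00⊕36=36.

bb9d363636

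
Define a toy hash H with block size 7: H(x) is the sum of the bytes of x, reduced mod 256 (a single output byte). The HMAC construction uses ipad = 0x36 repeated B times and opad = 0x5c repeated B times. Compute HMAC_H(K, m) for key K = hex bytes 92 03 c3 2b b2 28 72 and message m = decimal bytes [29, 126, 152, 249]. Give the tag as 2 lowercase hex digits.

d0

Key hex bytes 92 03 c3 2b b2 28 72 is exactly B = 7 bytes: K' = 92 03 c3 2b b2 28 72.
K' ⊕ ipad = a4 35 f5 1d 84 1e 44.  K' ⊕ opad = ce 5f 9f 77 ee 74 2e.
Inner input = (K'⊕ipad) ∥ m = a4 35 f5 1d 84 1e 44 ∥ 1d 7e 98 f9.
Inner hash: sum = 164+53+245+29+132+30+68+29+126+152+249 = 1277; mod 256 = 253 → fd.
Outer input = (K'⊕opad) ∥ inner = ce 5f 9f 77 ee 74 2e ∥ fd.
Outer hash (tag): sum = 206+95+159+119+238+116+46+253 = 1232; mod 256 = 208 → d0.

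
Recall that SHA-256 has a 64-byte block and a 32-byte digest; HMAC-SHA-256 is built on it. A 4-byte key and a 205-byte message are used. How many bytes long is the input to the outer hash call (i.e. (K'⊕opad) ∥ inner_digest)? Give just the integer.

96

Key is 4 ≤ 64 bytes, zero-padded: |K'| = 64.
Outer input = (K'⊕opad) ∥ H(inner) → 64 + 32 = 96 bytes.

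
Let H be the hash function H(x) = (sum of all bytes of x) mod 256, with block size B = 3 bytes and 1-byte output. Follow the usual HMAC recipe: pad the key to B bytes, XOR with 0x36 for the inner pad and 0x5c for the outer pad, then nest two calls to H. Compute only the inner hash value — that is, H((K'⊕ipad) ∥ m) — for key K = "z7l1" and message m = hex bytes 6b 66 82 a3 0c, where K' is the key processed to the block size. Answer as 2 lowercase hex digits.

e6

Key "z7l1" = 7a 37 6c 31 is 4 bytes > B = 3, so hash it first: H(key) = 4e, then zero-pad to 3 bytes: K' = 4e 00 00.
K' ⊕ ipad = 78 36 36.
Inner input = 78 36 36 ∥ 6b 66 82 a3 0c.
Inner hash: sum = 120+54+54+107+102+130+163+12 = 742; mod 256 = 230 → e6.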